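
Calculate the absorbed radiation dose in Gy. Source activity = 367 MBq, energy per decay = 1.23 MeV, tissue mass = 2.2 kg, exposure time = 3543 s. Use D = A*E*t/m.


A = 367 MBq = 3.6700e+08 Bq
E = 1.23 MeV = 1.97046e-13 J
D = A*E*t/m = 3.6700e+08*1.97046e-13*3543/2.2
D = 0.1165 Gy


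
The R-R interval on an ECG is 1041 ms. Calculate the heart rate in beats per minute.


HR = 60 / RR_interval(s)
RR = 1041 ms = 1.041 s
HR = 60 / 1.041 = 57.64 bpm


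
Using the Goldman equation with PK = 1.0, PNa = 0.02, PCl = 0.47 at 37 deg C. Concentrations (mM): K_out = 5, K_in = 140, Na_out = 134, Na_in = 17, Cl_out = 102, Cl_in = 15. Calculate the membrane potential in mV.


Vm = (RT/F)*ln((PK*Ko + PNa*Nao + PCl*Cli)/(PK*Ki + PNa*Nai + PCl*Clo))
Numer = 14.73, Denom = 188.28
Vm = -68.1 mV


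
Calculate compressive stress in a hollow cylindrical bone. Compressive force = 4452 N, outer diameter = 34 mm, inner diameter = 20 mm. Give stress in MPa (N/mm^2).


A = pi*(r_o^2 - r_i^2)
r_o = 17 mm, r_i = 10 mm
A = 593.761 mm^2
sigma = F/A = 4452 / 593.761
sigma = 7.498 MPa


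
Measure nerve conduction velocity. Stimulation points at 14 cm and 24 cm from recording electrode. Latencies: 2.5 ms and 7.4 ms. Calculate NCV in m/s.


Distance = (24 - 14) / 100 = 0.1 m
dt = (7.4 - 2.5) / 1000 = 0.0049 s
NCV = dist / dt = 20.41 m/s


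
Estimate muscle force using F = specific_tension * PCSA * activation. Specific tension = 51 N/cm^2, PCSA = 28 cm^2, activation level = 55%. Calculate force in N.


F = sigma * PCSA * activation
F = 51 * 28 * 0.55
F = 785.4 N


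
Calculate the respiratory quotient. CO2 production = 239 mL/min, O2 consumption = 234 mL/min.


RQ = VCO2 / VO2
RQ = 239 / 234
RQ = 1.021


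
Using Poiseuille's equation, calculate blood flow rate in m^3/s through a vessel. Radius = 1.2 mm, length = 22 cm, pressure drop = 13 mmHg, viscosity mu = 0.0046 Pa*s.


Q = pi*r^4*dP / (8*mu*L)
r = 0.0012 m, L = 0.22 m
dP = 13 mmHg = 1733.186 Pa
Q = 1.3946e-06 m^3/s


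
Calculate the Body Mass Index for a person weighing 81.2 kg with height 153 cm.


BMI = weight / height^2
height = 153 cm = 1.53 m
BMI = 81.2 / 1.53^2
BMI = 34.69 kg/m^2


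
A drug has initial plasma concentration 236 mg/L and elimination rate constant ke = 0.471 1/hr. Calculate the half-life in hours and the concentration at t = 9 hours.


t_half = ln(2) / ke = 0.693147 / 0.471 = 1.472 hr
C(t) = C0 * exp(-ke*t) = 236 * exp(-0.471*9)
C(9) = 3.404 mg/L


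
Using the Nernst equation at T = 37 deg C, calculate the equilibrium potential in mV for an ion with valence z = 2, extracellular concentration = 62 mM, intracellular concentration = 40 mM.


E = (RT/(zF)) * ln(C_out/C_in)
T = 37 + 273.15 = 310.15 K
E = (8.314 * 310.15 / (2 * 96485)) * ln(62/40)
E = 5.856 mV


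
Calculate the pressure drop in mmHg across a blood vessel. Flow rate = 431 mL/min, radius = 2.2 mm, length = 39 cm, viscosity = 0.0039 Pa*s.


dP = 8*mu*L*Q / (pi*r^4)
Q = 431 mL/min = 7.18333e-06 m^3/s
dP = 1187.69 Pa = 1187.69 / 133.322 mmHg = 8.908 mmHg


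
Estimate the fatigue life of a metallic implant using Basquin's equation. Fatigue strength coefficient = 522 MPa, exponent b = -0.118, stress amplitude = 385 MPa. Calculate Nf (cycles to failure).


sigma_a = sigma_f' * (2Nf)^b
2Nf = (sigma_a/sigma_f')^(1/b)
2Nf = (385/522)^(1/-0.118)
2Nf = 13.195377
Nf = 6.598


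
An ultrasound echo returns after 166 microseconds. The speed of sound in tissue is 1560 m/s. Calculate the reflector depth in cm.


depth = c * t / 2
t = 166 us = 1.6600e-04 s
depth = 1560 * 1.6600e-04 / 2
depth = 0.12948 m = 12.948 cm


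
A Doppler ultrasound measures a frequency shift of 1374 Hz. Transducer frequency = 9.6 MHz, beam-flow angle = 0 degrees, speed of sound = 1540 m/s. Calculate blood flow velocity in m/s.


v = fd * c / (2 * f0 * cos(theta))
v = 1374 * 1540 / (2 * 9.6000e+06 * cos(0))
v = 0.1102 m/s


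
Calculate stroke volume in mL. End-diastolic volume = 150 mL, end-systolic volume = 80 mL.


SV = EDV - ESV
SV = 150 - 80
SV = 70 mL


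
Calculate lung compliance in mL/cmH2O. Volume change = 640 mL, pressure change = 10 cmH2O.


C = dV / dP
C = 640 / 10
C = 64 mL/cmH2O


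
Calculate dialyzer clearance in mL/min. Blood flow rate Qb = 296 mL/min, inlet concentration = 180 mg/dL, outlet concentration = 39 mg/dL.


K = Qb * (Cb_in - Cb_out) / Cb_in
K = 296 * (180 - 39) / 180
K = 231.9 mL/min


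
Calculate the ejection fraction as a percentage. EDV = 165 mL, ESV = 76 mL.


SV = EDV - ESV = 165 - 76 = 89 mL
EF = SV/EDV * 100 = 89/165 * 100
EF = 53.94%


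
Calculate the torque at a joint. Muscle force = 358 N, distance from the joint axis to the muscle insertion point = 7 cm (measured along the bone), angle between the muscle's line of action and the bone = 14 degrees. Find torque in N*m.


Torque = F * d * sin(theta)   (moment arm = d*sin(theta))
d = 7 cm = 0.07 m
Torque = 358 * 0.07 * sin(14)
Torque = 6.063 N*m


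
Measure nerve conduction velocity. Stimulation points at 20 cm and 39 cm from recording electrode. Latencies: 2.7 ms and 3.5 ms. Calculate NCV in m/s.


Distance = (39 - 20) / 100 = 0.19 m
dt = (3.5 - 2.7) / 1000 = 8.0000e-04 s
NCV = dist / dt = 237.5 m/s


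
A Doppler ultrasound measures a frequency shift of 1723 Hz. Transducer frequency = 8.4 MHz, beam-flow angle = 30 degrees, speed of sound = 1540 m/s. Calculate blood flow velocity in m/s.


v = fd * c / (2 * f0 * cos(theta))
v = 1723 * 1540 / (2 * 8.4000e+06 * cos(30))
v = 0.1824 m/s


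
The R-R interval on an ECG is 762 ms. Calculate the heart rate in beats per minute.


HR = 60 / RR_interval(s)
RR = 762 ms = 0.762 s
HR = 60 / 0.762 = 78.74 bpm


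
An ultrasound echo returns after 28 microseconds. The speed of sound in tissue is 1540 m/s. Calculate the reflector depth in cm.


depth = c * t / 2
t = 28 us = 2.8000e-05 s
depth = 1540 * 2.8000e-05 / 2
depth = 0.02156 m = 2.156 cm


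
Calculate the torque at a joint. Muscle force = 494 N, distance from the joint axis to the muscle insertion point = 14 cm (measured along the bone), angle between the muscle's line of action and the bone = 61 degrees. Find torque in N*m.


Torque = F * d * sin(theta)   (moment arm = d*sin(theta))
d = 14 cm = 0.14 m
Torque = 494 * 0.14 * sin(61)
Torque = 60.49 N*m


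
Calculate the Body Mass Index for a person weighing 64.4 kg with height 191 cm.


BMI = weight / height^2
height = 191 cm = 1.91 m
BMI = 64.4 / 1.91^2
BMI = 17.65 kg/m^2


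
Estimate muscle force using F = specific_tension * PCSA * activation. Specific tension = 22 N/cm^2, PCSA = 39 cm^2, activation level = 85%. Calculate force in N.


F = sigma * PCSA * activation
F = 22 * 39 * 0.85
F = 729.3 N


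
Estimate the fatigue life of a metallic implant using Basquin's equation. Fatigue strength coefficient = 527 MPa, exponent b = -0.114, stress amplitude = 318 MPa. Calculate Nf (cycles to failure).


sigma_a = sigma_f' * (2Nf)^b
2Nf = (sigma_a/sigma_f')^(1/b)
2Nf = (318/527)^(1/-0.114)
2Nf = 84.026568
Nf = 42.01


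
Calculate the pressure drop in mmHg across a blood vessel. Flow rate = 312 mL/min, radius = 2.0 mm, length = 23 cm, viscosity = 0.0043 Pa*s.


dP = 8*mu*L*Q / (pi*r^4)
Q = 312 mL/min = 5.2e-06 m^3/s
dP = 818.502 Pa = 818.502 / 133.322 mmHg = 6.139 mmHg


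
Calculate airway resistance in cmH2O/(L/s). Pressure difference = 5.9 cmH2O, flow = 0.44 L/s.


R = dP / flow
R = 5.9 / 0.44
R = 13.41 cmH2O/(L/s)


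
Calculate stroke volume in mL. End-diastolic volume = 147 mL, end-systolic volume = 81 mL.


SV = EDV - ESV
SV = 147 - 81
SV = 66 mL


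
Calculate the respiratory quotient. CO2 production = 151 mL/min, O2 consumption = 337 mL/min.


RQ = VCO2 / VO2
RQ = 151 / 337
RQ = 0.4481


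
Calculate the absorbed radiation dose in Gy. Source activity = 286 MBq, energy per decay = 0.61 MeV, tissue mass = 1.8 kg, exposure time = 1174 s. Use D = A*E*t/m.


A = 286 MBq = 2.8600e+08 Bq
E = 0.61 MeV = 9.7722e-14 J
D = A*E*t/m = 2.8600e+08*9.7722e-14*1174/1.8
D = 0.01823 Gy


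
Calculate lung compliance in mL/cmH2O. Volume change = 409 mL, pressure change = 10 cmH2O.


C = dV / dP
C = 409 / 10
C = 40.9 mL/cmH2O


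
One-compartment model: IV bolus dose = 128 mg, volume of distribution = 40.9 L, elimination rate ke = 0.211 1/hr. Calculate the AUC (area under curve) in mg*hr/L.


C0 = Dose/Vd = 128/40.9 = 3.12958 mg/L
AUC = C0/ke = 3.12958/0.211
AUC = 14.83 mg*hr/L


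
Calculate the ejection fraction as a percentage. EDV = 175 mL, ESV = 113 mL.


SV = EDV - ESV = 175 - 113 = 62 mL
EF = SV/EDV * 100 = 62/175 * 100
EF = 35.43%


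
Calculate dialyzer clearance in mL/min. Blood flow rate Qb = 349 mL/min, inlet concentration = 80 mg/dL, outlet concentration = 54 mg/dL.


K = Qb * (Cb_in - Cb_out) / Cb_in
K = 349 * (80 - 54) / 80
K = 113.4 mL/min


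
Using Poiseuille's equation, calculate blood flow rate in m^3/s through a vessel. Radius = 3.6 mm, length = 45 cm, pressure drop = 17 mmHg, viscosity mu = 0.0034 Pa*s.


Q = pi*r^4*dP / (8*mu*L)
r = 0.0036 m, L = 0.45 m
dP = 17 mmHg = 2266.474 Pa
Q = 9.7708e-05 m^3/s


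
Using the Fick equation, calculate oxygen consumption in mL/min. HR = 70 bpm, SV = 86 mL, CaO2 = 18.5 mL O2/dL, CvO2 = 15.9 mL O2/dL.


CO = HR*SV = 70*86/1000 = 6.02 L/min
a-v O2 diff = 18.5 - 15.9 = 2.6 mL/dL
VO2 = CO * (CaO2-CvO2) * 10 dL/L
VO2 = 6.02 * 2.6 * 10
VO2 = 156.5 mL/min


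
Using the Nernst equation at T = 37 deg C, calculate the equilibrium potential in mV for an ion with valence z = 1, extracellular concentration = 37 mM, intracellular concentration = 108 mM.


E = (RT/(zF)) * ln(C_out/C_in)
T = 37 + 273.15 = 310.15 K
E = (8.314 * 310.15 / (1 * 96485)) * ln(37/108)
E = -28.63 mV


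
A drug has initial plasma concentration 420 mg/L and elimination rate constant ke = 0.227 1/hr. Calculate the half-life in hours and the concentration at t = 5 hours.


t_half = ln(2) / ke = 0.693147 / 0.227 = 3.054 hr
C(t) = C0 * exp(-ke*t) = 420 * exp(-0.227*5)
C(5) = 135 mg/L


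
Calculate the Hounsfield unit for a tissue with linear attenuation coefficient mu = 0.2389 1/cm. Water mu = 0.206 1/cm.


HU = ((mu_tissue - mu_water) / mu_water) * 1000
HU = ((0.2389 - 0.206) / 0.206) * 1000
HU = 159.7


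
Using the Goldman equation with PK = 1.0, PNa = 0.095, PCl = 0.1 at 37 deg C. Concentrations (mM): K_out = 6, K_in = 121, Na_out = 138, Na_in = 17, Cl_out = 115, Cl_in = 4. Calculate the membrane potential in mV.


Vm = (RT/F)*ln((PK*Ko + PNa*Nao + PCl*Cli)/(PK*Ki + PNa*Nai + PCl*Clo))
Numer = 19.51, Denom = 134.115
Vm = -51.52 mV


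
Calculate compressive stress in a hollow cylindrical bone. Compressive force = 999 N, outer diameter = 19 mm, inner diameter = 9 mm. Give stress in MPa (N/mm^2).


A = pi*(r_o^2 - r_i^2)
r_o = 9.5 mm, r_i = 4.5 mm
A = 219.911 mm^2
sigma = F/A = 999 / 219.911
sigma = 4.543 MPa


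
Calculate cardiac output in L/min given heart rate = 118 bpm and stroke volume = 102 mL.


CO = HR * SV
CO = 118 * 102 / 1000
CO = 12.04 L/min


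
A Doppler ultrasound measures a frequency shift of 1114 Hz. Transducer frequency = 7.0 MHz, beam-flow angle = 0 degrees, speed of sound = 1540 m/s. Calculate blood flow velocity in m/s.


v = fd * c / (2 * f0 * cos(theta))
v = 1114 * 1540 / (2 * 7.0000e+06 * cos(0))
v = 0.1225 m/s


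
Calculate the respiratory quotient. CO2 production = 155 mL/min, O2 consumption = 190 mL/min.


RQ = VCO2 / VO2
RQ = 155 / 190
RQ = 0.8158


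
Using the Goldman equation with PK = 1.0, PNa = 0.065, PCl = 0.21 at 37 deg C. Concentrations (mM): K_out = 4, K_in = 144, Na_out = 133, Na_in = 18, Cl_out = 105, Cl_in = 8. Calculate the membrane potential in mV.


Vm = (RT/F)*ln((PK*Ko + PNa*Nao + PCl*Cli)/(PK*Ki + PNa*Nai + PCl*Clo))
Numer = 14.325, Denom = 167.22
Vm = -65.67 mV


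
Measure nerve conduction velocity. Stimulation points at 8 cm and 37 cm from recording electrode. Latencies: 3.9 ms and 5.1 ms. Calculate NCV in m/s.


Distance = (37 - 8) / 100 = 0.29 m
dt = (5.1 - 3.9) / 1000 = 0.0012 s
NCV = dist / dt = 241.7 m/s


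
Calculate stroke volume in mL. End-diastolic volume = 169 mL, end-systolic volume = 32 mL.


SV = EDV - ESV
SV = 169 - 32
SV = 137 mL


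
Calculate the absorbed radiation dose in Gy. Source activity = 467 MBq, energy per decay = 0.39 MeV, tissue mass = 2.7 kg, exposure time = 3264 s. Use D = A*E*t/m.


A = 467 MBq = 4.6700e+08 Bq
E = 0.39 MeV = 6.2478e-14 J
D = A*E*t/m = 4.6700e+08*6.2478e-14*3264/2.7
D = 0.03527 Gy


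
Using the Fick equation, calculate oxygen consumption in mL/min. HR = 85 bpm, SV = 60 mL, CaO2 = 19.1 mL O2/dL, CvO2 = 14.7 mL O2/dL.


CO = HR*SV = 85*60/1000 = 5.1 L/min
a-v O2 diff = 19.1 - 14.7 = 4.4 mL/dL
VO2 = CO * (CaO2-CvO2) * 10 dL/L
VO2 = 5.1 * 4.4 * 10
VO2 = 224.4 mL/min


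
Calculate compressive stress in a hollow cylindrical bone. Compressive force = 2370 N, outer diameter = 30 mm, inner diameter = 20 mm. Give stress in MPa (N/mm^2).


A = pi*(r_o^2 - r_i^2)
r_o = 15 mm, r_i = 10 mm
A = 392.699 mm^2
sigma = F/A = 2370 / 392.699
sigma = 6.035 MPa


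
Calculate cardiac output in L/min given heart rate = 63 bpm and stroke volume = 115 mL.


CO = HR * SV
CO = 63 * 115 / 1000
CO = 7.245 L/min


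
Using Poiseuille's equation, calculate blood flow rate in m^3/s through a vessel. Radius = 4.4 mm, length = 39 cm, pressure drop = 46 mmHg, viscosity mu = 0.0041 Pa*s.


Q = pi*r^4*dP / (8*mu*L)
r = 0.0044 m, L = 0.39 m
dP = 46 mmHg = 6132.812 Pa
Q = 5.6452e-04 m^3/s


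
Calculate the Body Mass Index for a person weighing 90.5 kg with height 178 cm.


BMI = weight / height^2
height = 178 cm = 1.78 m
BMI = 90.5 / 1.78^2
BMI = 28.56 kg/m^2


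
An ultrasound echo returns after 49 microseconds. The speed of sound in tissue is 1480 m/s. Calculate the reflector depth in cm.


depth = c * t / 2
t = 49 us = 4.9000e-05 s
depth = 1480 * 4.9000e-05 / 2
depth = 0.03626 m = 3.626 cm


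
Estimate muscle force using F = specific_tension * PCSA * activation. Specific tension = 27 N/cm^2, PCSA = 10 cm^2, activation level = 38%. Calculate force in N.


F = sigma * PCSA * activation
F = 27 * 10 * 0.38
F = 102.6 N


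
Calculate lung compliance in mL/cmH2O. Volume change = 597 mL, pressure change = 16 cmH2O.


C = dV / dP
C = 597 / 16
C = 37.31 mL/cmH2O


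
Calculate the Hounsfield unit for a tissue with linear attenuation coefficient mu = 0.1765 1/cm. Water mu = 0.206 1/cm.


HU = ((mu_tissue - mu_water) / mu_water) * 1000
HU = ((0.1765 - 0.206) / 0.206) * 1000
HU = -143.2


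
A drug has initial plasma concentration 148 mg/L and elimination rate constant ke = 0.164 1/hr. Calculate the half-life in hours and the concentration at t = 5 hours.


t_half = ln(2) / ke = 0.693147 / 0.164 = 4.227 hr
C(t) = C0 * exp(-ke*t) = 148 * exp(-0.164*5)
C(5) = 65.18 mg/L


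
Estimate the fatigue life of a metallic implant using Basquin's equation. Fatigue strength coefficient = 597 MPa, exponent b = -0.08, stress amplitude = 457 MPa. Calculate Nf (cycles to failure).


sigma_a = sigma_f' * (2Nf)^b
2Nf = (sigma_a/sigma_f')^(1/b)
2Nf = (457/597)^(1/-0.08)
2Nf = 28.231024
Nf = 14.12


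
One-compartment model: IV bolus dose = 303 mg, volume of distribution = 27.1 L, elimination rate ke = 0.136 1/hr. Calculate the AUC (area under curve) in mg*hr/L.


C0 = Dose/Vd = 303/27.1 = 11.1808 mg/L
AUC = C0/ke = 11.1808/0.136
AUC = 82.21 mg*hr/L


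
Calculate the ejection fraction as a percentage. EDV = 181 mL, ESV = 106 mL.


SV = EDV - ESV = 181 - 106 = 75 mL
EF = SV/EDV * 100 = 75/181 * 100
EF = 41.44%


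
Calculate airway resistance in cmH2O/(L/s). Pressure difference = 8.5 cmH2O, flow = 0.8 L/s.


R = dP / flow
R = 8.5 / 0.8
R = 10.62 cmH2O/(L/s)


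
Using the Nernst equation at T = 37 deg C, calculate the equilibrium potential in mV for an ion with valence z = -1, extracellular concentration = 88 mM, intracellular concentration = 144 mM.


E = (RT/(zF)) * ln(C_out/C_in)
T = 37 + 273.15 = 310.15 K
E = (8.314 * 310.15 / (-1 * 96485)) * ln(88/144)
E = 13.16 mV


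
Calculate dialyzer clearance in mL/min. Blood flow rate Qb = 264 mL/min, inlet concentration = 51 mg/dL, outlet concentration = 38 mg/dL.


K = Qb * (Cb_in - Cb_out) / Cb_in
K = 264 * (51 - 38) / 51
K = 67.29 mL/min


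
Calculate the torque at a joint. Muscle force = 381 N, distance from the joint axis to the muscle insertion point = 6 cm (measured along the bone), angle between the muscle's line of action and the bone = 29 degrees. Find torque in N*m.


Torque = F * d * sin(theta)   (moment arm = d*sin(theta))
d = 6 cm = 0.06 m
Torque = 381 * 0.06 * sin(29)
Torque = 11.08 N*m


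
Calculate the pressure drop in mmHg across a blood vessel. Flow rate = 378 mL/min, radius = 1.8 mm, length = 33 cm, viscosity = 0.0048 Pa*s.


dP = 8*mu*L*Q / (pi*r^4)
Q = 378 mL/min = 6.3e-06 m^3/s
dP = 2420.73 Pa = 2420.73 / 133.322 mmHg = 18.16 mmHg


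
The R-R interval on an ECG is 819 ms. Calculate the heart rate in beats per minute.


HR = 60 / RR_interval(s)
RR = 819 ms = 0.819 s
HR = 60 / 0.819 = 73.26 bpm


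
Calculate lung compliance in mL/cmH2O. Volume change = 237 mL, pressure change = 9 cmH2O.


C = dV / dP
C = 237 / 9
C = 26.33 mL/cmH2O


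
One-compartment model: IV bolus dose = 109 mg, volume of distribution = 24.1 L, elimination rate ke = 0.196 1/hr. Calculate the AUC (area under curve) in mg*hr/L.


C0 = Dose/Vd = 109/24.1 = 4.52282 mg/L
AUC = C0/ke = 4.52282/0.196
AUC = 23.08 mg*hr/L


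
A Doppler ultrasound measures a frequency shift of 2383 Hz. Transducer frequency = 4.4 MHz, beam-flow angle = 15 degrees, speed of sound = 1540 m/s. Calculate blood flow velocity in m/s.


v = fd * c / (2 * f0 * cos(theta))
v = 2383 * 1540 / (2 * 4.4000e+06 * cos(15))
v = 0.4317 m/s


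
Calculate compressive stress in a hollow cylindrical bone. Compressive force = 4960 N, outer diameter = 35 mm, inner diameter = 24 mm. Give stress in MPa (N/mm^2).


A = pi*(r_o^2 - r_i^2)
r_o = 17.5 mm, r_i = 12 mm
A = 509.723 mm^2
sigma = F/A = 4960 / 509.723
sigma = 9.731 MPa


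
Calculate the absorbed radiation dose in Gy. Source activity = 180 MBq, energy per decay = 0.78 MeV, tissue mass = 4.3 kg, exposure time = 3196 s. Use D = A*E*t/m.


A = 180 MBq = 1.8000e+08 Bq
E = 0.78 MeV = 1.24956e-13 J
D = A*E*t/m = 1.8000e+08*1.24956e-13*3196/4.3
D = 0.01672 Gy


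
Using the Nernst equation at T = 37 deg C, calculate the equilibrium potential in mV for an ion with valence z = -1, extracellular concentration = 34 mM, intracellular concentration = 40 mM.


E = (RT/(zF)) * ln(C_out/C_in)
T = 37 + 273.15 = 310.15 K
E = (8.314 * 310.15 / (-1 * 96485)) * ln(34/40)
E = 4.343 mV


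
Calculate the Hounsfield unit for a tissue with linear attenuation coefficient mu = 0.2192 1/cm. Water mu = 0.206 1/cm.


HU = ((mu_tissue - mu_water) / mu_water) * 1000
HU = ((0.2192 - 0.206) / 0.206) * 1000
HU = 64.08


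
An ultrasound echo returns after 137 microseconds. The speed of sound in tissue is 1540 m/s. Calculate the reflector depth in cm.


depth = c * t / 2
t = 137 us = 1.3700e-04 s
depth = 1540 * 1.3700e-04 / 2
depth = 0.10549 m = 10.549 cm


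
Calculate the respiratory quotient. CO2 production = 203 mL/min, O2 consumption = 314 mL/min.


RQ = VCO2 / VO2
RQ = 203 / 314
RQ = 0.6465


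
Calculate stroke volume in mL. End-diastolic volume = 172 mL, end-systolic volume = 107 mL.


SV = EDV - ESV
SV = 172 - 107
SV = 65 mL


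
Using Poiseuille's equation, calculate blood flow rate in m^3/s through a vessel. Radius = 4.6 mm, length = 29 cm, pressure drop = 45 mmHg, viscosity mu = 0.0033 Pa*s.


Q = pi*r^4*dP / (8*mu*L)
r = 0.0046 m, L = 0.29 m
dP = 45 mmHg = 5999.49 Pa
Q = 0.001102 m^3/s


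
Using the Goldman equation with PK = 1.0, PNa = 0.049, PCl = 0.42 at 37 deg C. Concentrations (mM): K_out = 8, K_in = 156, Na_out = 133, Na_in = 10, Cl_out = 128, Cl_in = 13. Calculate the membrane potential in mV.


Vm = (RT/F)*ln((PK*Ko + PNa*Nao + PCl*Cli)/(PK*Ki + PNa*Nai + PCl*Clo))
Numer = 19.977, Denom = 210.25
Vm = -62.9 mV


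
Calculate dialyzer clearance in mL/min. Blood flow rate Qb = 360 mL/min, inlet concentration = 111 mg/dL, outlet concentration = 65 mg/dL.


K = Qb * (Cb_in - Cb_out) / Cb_in
K = 360 * (111 - 65) / 111
K = 149.2 mL/min


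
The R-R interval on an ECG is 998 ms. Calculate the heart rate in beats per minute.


HR = 60 / RR_interval(s)
RR = 998 ms = 0.998 s
HR = 60 / 0.998 = 60.12 bpm


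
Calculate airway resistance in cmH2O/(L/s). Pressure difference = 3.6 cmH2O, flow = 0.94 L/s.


R = dP / flow
R = 3.6 / 0.94
R = 3.83 cmH2O/(L/s)


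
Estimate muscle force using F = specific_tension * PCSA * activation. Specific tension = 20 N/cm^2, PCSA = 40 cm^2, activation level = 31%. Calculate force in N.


F = sigma * PCSA * activation
F = 20 * 40 * 0.31
F = 248 N


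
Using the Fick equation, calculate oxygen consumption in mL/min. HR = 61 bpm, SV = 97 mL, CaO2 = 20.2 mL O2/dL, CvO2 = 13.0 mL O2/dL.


CO = HR*SV = 61*97/1000 = 5.917 L/min
a-v O2 diff = 20.2 - 13.0 = 7.2 mL/dL
VO2 = CO * (CaO2-CvO2) * 10 dL/L
VO2 = 5.917 * 7.2 * 10
VO2 = 426 mL/min


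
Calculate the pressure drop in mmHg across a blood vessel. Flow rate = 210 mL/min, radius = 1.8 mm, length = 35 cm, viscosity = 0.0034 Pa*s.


dP = 8*mu*L*Q / (pi*r^4)
Q = 210 mL/min = 3.5e-06 m^3/s
dP = 1010.33 Pa = 1010.33 / 133.322 mmHg = 7.578 mmHg


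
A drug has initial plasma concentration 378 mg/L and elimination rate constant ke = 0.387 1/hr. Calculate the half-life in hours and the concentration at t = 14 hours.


t_half = ln(2) / ke = 0.693147 / 0.387 = 1.791 hr
C(t) = C0 * exp(-ke*t) = 378 * exp(-0.387*14)
C(14) = 1.677 mg/L


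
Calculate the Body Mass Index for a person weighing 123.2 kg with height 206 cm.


BMI = weight / height^2
height = 206 cm = 2.06 m
BMI = 123.2 / 2.06^2
BMI = 29.03 kg/m^2


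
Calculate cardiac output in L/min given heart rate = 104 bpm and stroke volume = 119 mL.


CO = HR * SV
CO = 104 * 119 / 1000
CO = 12.38 L/min


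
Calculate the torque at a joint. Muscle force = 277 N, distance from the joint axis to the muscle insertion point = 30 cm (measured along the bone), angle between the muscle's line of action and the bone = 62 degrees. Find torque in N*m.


Torque = F * d * sin(theta)   (moment arm = d*sin(theta))
d = 30 cm = 0.3 m
Torque = 277 * 0.3 * sin(62)
Torque = 73.37 N*m


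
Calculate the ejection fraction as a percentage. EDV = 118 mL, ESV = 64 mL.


SV = EDV - ESV = 118 - 64 = 54 mL
EF = SV/EDV * 100 = 54/118 * 100
EF = 45.76%


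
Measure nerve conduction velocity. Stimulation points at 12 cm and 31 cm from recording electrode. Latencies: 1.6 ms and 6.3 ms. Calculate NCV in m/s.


Distance = (31 - 12) / 100 = 0.19 m
dt = (6.3 - 1.6) / 1000 = 0.0047 s
NCV = dist / dt = 40.43 m/s


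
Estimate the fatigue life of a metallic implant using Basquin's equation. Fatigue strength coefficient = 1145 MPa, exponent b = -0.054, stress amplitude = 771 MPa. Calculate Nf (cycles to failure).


sigma_a = sigma_f' * (2Nf)^b
2Nf = (sigma_a/sigma_f')^(1/b)
2Nf = (771/1145)^(1/-0.054)
2Nf = 1515.5703
Nf = 757.8


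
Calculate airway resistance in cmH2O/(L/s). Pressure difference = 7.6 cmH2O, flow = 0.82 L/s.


R = dP / flow
R = 7.6 / 0.82
R = 9.268 cmH2O/(L/s)


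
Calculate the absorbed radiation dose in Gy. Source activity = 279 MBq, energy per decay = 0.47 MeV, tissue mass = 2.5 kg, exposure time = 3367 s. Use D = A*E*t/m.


A = 279 MBq = 2.7900e+08 Bq
E = 0.47 MeV = 7.5294e-14 J
D = A*E*t/m = 2.7900e+08*7.5294e-14*3367/2.5
D = 0.02829 Gy


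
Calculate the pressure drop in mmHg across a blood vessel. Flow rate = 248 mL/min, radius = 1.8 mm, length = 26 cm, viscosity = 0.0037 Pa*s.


dP = 8*mu*L*Q / (pi*r^4)
Q = 248 mL/min = 4.13333e-06 m^3/s
dP = 964.551 Pa = 964.551 / 133.322 mmHg = 7.235 mmHg


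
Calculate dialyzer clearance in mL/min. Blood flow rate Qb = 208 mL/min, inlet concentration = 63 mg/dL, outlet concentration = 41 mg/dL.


K = Qb * (Cb_in - Cb_out) / Cb_in
K = 208 * (63 - 41) / 63
K = 72.63 mL/min


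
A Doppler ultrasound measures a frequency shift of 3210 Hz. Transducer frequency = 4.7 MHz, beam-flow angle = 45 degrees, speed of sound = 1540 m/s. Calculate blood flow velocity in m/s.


v = fd * c / (2 * f0 * cos(theta))
v = 3210 * 1540 / (2 * 4.7000e+06 * cos(45))
v = 0.7437 m/s


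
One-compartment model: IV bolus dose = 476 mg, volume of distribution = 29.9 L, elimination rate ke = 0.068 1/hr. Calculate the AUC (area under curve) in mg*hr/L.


C0 = Dose/Vd = 476/29.9 = 15.9197 mg/L
AUC = C0/ke = 15.9197/0.068
AUC = 234.1 mg*hr/L


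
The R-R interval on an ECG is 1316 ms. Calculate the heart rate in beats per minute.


HR = 60 / RR_interval(s)
RR = 1316 ms = 1.316 s
HR = 60 / 1.316 = 45.59 bpm


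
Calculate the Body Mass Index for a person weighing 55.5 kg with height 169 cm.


BMI = weight / height^2
height = 169 cm = 1.69 m
BMI = 55.5 / 1.69^2
BMI = 19.43 kg/m^2


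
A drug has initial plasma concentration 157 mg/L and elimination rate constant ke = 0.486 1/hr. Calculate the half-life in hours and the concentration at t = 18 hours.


t_half = ln(2) / ke = 0.693147 / 0.486 = 1.426 hr
C(t) = C0 * exp(-ke*t) = 157 * exp(-0.486*18)
C(18) = 0.02493 mg/L


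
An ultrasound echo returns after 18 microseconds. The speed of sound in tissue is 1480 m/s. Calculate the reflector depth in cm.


depth = c * t / 2
t = 18 us = 1.8000e-05 s
depth = 1480 * 1.8000e-05 / 2
depth = 0.01332 m = 1.332 cm


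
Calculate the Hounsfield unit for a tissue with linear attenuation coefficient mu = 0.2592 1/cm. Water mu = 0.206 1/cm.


HU = ((mu_tissue - mu_water) / mu_water) * 1000
HU = ((0.2592 - 0.206) / 0.206) * 1000
HU = 258.3


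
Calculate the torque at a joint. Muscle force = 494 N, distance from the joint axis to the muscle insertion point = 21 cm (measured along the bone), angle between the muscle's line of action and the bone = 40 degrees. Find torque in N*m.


Torque = F * d * sin(theta)   (moment arm = d*sin(theta))
d = 21 cm = 0.21 m
Torque = 494 * 0.21 * sin(40)
Torque = 66.68 N*m


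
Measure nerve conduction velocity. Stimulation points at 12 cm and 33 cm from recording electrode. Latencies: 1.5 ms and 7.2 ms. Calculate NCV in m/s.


Distance = (33 - 12) / 100 = 0.21 m
dt = (7.2 - 1.5) / 1000 = 0.0057 s
NCV = dist / dt = 36.84 m/s


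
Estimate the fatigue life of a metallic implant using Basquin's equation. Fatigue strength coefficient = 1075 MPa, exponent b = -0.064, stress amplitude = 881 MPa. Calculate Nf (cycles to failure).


sigma_a = sigma_f' * (2Nf)^b
2Nf = (sigma_a/sigma_f')^(1/b)
2Nf = (881/1075)^(1/-0.064)
2Nf = 22.413449
Nf = 11.21


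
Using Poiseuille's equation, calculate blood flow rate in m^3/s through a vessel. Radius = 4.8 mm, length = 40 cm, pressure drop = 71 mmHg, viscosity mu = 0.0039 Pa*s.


Q = pi*r^4*dP / (8*mu*L)
r = 0.0048 m, L = 0.4 m
dP = 71 mmHg = 9465.862 Pa
Q = 0.001265 m^3/s


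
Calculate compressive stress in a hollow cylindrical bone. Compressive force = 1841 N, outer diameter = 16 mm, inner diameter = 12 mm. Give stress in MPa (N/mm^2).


A = pi*(r_o^2 - r_i^2)
r_o = 8 mm, r_i = 6 mm
A = 87.9646 mm^2
sigma = F/A = 1841 / 87.9646
sigma = 20.93 MPa


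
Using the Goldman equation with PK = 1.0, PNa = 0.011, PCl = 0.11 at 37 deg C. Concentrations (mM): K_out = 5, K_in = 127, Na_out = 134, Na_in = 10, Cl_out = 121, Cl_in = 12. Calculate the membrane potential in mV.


Vm = (RT/F)*ln((PK*Ko + PNa*Nao + PCl*Cli)/(PK*Ki + PNa*Nai + PCl*Clo))
Numer = 7.794, Denom = 140.42
Vm = -77.27 mV


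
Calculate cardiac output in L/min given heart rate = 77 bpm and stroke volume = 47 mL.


CO = HR * SV
CO = 77 * 47 / 1000
CO = 3.619 L/min


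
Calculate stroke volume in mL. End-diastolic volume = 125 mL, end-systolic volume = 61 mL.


SV = EDV - ESV
SV = 125 - 61
SV = 64 mL


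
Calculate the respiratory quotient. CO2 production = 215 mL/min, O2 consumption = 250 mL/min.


RQ = VCO2 / VO2
RQ = 215 / 250
RQ = 0.86


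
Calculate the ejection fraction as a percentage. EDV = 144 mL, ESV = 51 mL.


SV = EDV - ESV = 144 - 51 = 93 mL
EF = SV/EDV * 100 = 93/144 * 100
EF = 64.58%


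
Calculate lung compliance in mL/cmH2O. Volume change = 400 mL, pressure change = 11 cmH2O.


C = dV / dP
C = 400 / 11
C = 36.36 mL/cmH2O


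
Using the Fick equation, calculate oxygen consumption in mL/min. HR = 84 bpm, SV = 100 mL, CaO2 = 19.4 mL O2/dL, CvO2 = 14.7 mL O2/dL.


CO = HR*SV = 84*100/1000 = 8.4 L/min
a-v O2 diff = 19.4 - 14.7 = 4.7 mL/dL
VO2 = CO * (CaO2-CvO2) * 10 dL/L
VO2 = 8.4 * 4.7 * 10
VO2 = 394.8 mL/min


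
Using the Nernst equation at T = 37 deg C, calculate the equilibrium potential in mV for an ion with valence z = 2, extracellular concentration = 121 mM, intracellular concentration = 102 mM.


E = (RT/(zF)) * ln(C_out/C_in)
T = 37 + 273.15 = 310.15 K
E = (8.314 * 310.15 / (2 * 96485)) * ln(121/102)
E = 2.283 mV


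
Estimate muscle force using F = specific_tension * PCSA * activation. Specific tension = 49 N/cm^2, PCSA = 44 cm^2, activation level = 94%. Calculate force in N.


F = sigma * PCSA * activation
F = 49 * 44 * 0.94
F = 2027 N


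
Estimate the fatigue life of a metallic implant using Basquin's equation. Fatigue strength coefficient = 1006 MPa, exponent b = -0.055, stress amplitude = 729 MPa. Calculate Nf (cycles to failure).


sigma_a = sigma_f' * (2Nf)^b
2Nf = (sigma_a/sigma_f')^(1/b)
2Nf = (729/1006)^(1/-0.055)
2Nf = 349.22002
Nf = 174.6


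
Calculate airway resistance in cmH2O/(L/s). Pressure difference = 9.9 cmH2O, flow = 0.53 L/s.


R = dP / flow
R = 9.9 / 0.53
R = 18.68 cmH2O/(L/s)


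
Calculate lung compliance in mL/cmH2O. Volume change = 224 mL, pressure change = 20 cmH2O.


C = dV / dP
C = 224 / 20
C = 11.2 mL/cmH2O


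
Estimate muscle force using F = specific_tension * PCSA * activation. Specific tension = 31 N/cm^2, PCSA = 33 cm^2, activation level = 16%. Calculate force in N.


F = sigma * PCSA * activation
F = 31 * 33 * 0.16
F = 163.7 N


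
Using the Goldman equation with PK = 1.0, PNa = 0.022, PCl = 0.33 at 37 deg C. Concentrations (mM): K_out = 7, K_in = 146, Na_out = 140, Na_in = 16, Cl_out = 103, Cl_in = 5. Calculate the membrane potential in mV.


Vm = (RT/F)*ln((PK*Ko + PNa*Nao + PCl*Cli)/(PK*Ki + PNa*Nai + PCl*Clo))
Numer = 11.73, Denom = 180.342
Vm = -73.03 mV


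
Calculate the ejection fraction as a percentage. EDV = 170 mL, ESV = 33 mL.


SV = EDV - ESV = 170 - 33 = 137 mL
EF = SV/EDV * 100 = 137/170 * 100
EF = 80.59%


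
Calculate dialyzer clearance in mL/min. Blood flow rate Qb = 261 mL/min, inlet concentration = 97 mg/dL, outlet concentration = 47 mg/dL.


K = Qb * (Cb_in - Cb_out) / Cb_in
K = 261 * (97 - 47) / 97
K = 134.5 mL/min


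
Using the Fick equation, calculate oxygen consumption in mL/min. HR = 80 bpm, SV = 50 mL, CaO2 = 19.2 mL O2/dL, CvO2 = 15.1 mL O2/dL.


CO = HR*SV = 80*50/1000 = 4 L/min
a-v O2 diff = 19.2 - 15.1 = 4.1 mL/dL
VO2 = CO * (CaO2-CvO2) * 10 dL/L
VO2 = 4 * 4.1 * 10
VO2 = 164 mL/min


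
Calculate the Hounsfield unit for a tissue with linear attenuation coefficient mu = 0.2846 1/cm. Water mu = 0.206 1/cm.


HU = ((mu_tissue - mu_water) / mu_water) * 1000
HU = ((0.2846 - 0.206) / 0.206) * 1000
HU = 381.6


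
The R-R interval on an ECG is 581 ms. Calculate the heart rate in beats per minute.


HR = 60 / RR_interval(s)
RR = 581 ms = 0.581 s
HR = 60 / 0.581 = 103.3 bpm


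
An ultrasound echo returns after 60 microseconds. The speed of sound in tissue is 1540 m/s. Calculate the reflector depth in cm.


depth = c * t / 2
t = 60 us = 6.0000e-05 s
depth = 1540 * 6.0000e-05 / 2
depth = 0.0462 m = 4.62 cm


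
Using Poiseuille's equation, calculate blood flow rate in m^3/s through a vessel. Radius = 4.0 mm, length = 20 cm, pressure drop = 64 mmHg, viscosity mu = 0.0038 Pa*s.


Q = pi*r^4*dP / (8*mu*L)
r = 0.004 m, L = 0.2 m
dP = 64 mmHg = 8532.608 Pa
Q = 0.001129 m^3/s


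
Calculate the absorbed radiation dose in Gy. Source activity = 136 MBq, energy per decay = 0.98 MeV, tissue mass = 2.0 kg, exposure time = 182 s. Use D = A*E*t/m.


A = 136 MBq = 1.3600e+08 Bq
E = 0.98 MeV = 1.56996e-13 J
D = A*E*t/m = 1.3600e+08*1.56996e-13*182/2.0
D = 0.001943 Gy


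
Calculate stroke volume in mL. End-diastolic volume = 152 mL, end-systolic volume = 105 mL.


SV = EDV - ESV
SV = 152 - 105
SV = 47 mL


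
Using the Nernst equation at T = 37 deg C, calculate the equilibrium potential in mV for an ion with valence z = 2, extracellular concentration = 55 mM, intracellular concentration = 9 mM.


E = (RT/(zF)) * ln(C_out/C_in)
T = 37 + 273.15 = 310.15 K
E = (8.314 * 310.15 / (2 * 96485)) * ln(55/9)
E = 24.19 mV


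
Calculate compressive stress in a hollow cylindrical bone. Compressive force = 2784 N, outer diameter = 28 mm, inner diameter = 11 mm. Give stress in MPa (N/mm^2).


A = pi*(r_o^2 - r_i^2)
r_o = 14 mm, r_i = 5.5 mm
A = 520.719 mm^2
sigma = F/A = 2784 / 520.719
sigma = 5.346 MPa


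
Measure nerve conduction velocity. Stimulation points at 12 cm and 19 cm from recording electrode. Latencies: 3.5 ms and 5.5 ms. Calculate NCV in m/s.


Distance = (19 - 12) / 100 = 0.07 m
dt = (5.5 - 3.5) / 1000 = 0.002 s
NCV = dist / dt = 35 m/s


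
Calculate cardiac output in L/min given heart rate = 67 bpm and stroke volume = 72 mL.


CO = HR * SV
CO = 67 * 72 / 1000
CO = 4.824 L/min


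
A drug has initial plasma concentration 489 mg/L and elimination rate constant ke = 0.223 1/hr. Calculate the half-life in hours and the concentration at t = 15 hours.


t_half = ln(2) / ke = 0.693147 / 0.223 = 3.108 hr
C(t) = C0 * exp(-ke*t) = 489 * exp(-0.223*15)
C(15) = 17.24 mg/L


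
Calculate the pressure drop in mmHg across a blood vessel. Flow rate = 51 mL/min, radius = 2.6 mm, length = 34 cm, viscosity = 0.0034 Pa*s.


dP = 8*mu*L*Q / (pi*r^4)
Q = 51 mL/min = 8.5e-07 m^3/s
dP = 54.755 Pa = 54.755 / 133.322 mmHg = 0.4107 mmHg


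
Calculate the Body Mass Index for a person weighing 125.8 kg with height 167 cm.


BMI = weight / height^2
height = 167 cm = 1.67 m
BMI = 125.8 / 1.67^2
BMI = 45.11 kg/m^2


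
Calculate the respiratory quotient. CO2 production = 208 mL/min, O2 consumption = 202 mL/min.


RQ = VCO2 / VO2
RQ = 208 / 202
RQ = 1.03


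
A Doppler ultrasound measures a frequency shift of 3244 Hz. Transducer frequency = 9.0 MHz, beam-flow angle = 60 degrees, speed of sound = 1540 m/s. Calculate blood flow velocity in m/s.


v = fd * c / (2 * f0 * cos(theta))
v = 3244 * 1540 / (2 * 9.0000e+06 * cos(60))
v = 0.5551 m/s


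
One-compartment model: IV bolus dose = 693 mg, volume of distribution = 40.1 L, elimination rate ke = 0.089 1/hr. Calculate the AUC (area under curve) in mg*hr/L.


C0 = Dose/Vd = 693/40.1 = 17.2818 mg/L
AUC = C0/ke = 17.2818/0.089
AUC = 194.2 mg*hr/L


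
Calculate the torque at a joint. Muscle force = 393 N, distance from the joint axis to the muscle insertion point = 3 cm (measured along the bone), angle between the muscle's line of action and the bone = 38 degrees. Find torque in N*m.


Torque = F * d * sin(theta)   (moment arm = d*sin(theta))
d = 3 cm = 0.03 m
Torque = 393 * 0.03 * sin(38)
Torque = 7.259 N*m


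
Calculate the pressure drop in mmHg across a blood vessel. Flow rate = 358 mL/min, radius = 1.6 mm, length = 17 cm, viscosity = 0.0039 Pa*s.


dP = 8*mu*L*Q / (pi*r^4)
Q = 358 mL/min = 5.96667e-06 m^3/s
dP = 1537.11 Pa = 1537.11 / 133.322 mmHg = 11.53 mmHg


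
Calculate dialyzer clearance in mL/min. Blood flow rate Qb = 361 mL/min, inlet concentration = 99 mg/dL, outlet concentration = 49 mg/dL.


K = Qb * (Cb_in - Cb_out) / Cb_in
K = 361 * (99 - 49) / 99
K = 182.3 mL/min


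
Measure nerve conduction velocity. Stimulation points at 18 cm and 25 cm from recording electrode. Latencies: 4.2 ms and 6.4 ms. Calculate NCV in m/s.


Distance = (25 - 18) / 100 = 0.07 m
dt = (6.4 - 4.2) / 1000 = 0.0022 s
NCV = dist / dt = 31.82 m/s


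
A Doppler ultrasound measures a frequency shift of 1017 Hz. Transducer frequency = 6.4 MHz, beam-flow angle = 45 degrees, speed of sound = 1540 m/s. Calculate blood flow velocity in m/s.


v = fd * c / (2 * f0 * cos(theta))
v = 1017 * 1540 / (2 * 6.4000e+06 * cos(45))
v = 0.173 m/s


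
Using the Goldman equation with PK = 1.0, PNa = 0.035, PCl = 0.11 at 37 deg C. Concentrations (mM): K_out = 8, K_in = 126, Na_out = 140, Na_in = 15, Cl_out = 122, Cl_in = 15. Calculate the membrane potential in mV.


Vm = (RT/F)*ln((PK*Ko + PNa*Nao + PCl*Cli)/(PK*Ki + PNa*Nai + PCl*Clo))
Numer = 14.55, Denom = 139.945
Vm = -60.5 mV


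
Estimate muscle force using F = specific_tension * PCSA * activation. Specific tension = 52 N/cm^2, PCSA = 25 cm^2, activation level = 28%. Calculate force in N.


F = sigma * PCSA * activation
F = 52 * 25 * 0.28
F = 364 N


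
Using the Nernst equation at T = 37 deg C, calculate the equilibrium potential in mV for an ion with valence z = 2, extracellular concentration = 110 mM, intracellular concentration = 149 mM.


E = (RT/(zF)) * ln(C_out/C_in)
T = 37 + 273.15 = 310.15 K
E = (8.314 * 310.15 / (2 * 96485)) * ln(110/149)
E = -4.055 mV


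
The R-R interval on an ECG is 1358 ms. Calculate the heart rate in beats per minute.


HR = 60 / RR_interval(s)
RR = 1358 ms = 1.358 s
HR = 60 / 1.358 = 44.18 bpm


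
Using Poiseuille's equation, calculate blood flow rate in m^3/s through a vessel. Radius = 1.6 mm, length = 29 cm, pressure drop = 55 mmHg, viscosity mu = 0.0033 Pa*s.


Q = pi*r^4*dP / (8*mu*L)
r = 0.0016 m, L = 0.29 m
dP = 55 mmHg = 7332.71 Pa
Q = 1.9719e-05 m^3/s


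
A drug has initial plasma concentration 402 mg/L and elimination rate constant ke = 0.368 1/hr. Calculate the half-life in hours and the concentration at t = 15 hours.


t_half = ln(2) / ke = 0.693147 / 0.368 = 1.884 hr
C(t) = C0 * exp(-ke*t) = 402 * exp(-0.368*15)
C(15) = 1.61 mg/L


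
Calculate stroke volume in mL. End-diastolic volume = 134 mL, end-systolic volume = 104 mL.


SV = EDV - ESV
SV = 134 - 104
SV = 30 mL


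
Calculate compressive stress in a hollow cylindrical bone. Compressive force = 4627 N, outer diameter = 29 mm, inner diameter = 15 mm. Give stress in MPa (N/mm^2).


A = pi*(r_o^2 - r_i^2)
r_o = 14.5 mm, r_i = 7.5 mm
A = 483.805 mm^2
sigma = F/A = 4627 / 483.805
sigma = 9.564 MPa


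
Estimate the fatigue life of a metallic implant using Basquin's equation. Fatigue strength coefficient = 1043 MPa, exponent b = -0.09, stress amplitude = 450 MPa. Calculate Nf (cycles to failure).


sigma_a = sigma_f' * (2Nf)^b
2Nf = (sigma_a/sigma_f')^(1/b)
2Nf = (450/1043)^(1/-0.09)
2Nf = 11385.531
Nf = 5693


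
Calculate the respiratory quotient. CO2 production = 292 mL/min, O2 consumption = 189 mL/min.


RQ = VCO2 / VO2
RQ = 292 / 189
RQ = 1.545


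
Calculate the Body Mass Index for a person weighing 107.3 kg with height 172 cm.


BMI = weight / height^2
height = 172 cm = 1.72 m
BMI = 107.3 / 1.72^2
BMI = 36.27 kg/m^2


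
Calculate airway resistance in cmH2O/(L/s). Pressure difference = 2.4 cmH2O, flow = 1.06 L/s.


R = dP / flow
R = 2.4 / 1.06
R = 2.264 cmH2O/(L/s)


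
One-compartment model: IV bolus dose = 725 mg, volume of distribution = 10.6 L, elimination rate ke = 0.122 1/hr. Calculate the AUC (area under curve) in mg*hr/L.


C0 = Dose/Vd = 725/10.6 = 68.3962 mg/L
AUC = C0/ke = 68.3962/0.122
AUC = 560.6 mg*hr/L


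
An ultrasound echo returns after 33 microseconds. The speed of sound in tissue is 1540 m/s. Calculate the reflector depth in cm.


depth = c * t / 2
t = 33 us = 3.3000e-05 s
depth = 1540 * 3.3000e-05 / 2
depth = 0.02541 m = 2.541 cm
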